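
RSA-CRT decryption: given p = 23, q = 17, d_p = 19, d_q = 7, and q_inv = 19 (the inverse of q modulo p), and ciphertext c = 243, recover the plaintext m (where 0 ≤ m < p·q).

163

m₁ = c^(d_p) mod p: c ≡ 13 (mod 23), and 13^19 mod 23 = 2.
m₂ = c^(d_q) mod q: c ≡ 5 (mod 17), and 5^7 mod 17 = 10.
h = q_inv·(m₁ − m₂) mod p = 19·(2 − 10) mod 23 = 9.
m = m₂ + h·q = 10 + 9·17 = 163.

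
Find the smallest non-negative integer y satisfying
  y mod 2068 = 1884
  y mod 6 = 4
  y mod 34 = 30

Combine the congruences pairwise.
gcd(2068, 6) = 2 and 2 | (4 − 1884), so the pair is consistent; merging gives y ≡ 3952 (mod 6204), where 6204 = lcm(2068, 6).
gcd(6204, 34) = 2 and 2 | (30 − 3952), so the pair is consistent; merging gives y ≡ 78400 (mod 105468), where 105468 = lcm(6204, 34).
The solution is unique modulo lcm(2068, 6, 34) = 105468.

78400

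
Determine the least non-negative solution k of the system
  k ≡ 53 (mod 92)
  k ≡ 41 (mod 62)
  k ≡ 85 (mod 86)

98125

gcd(92, 62) = 2 and 2 | (41 − 53), so the pair is consistent; merging gives k ≡ 1157 (mod 2852), where 2852 = lcm(92, 62).
gcd(2852, 86) = 2 and 2 | (85 − 1157), so the pair is consistent; merging gives k ≡ 98125 (mod 122636), where 122636 = lcm(2852, 86).
The solution is unique modulo lcm(92, 62, 86) = 122636.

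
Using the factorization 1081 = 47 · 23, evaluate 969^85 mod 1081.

Mod 47: 969 ≡ 29; by Fermat, exponent reduces to 85 mod 46 = 39; 29^39 ≡ 39 (mod 47).
Mod 23: 969 ≡ 3; by Fermat, exponent reduces to 85 mod 22 = 19; 3^19 ≡ 6 (mod 23).
Combine by CRT: x ≡ 39 (mod 47), x ≡ 6 (mod 23) ⇒ x ≡ 650 (mod 1081).

650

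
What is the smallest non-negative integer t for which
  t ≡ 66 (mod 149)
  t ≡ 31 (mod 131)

Combine the congruences pairwise.
From t ≡ 66 (mod 149) write t = 66 + 149s. Substituting into t ≡ 31 (mod 131) gives 149s ≡ 96 (mod 131), and since 18⁻¹ ≡ 51 (mod 131), s ≡ 49. Hence t ≡ 66 + 149·49 = 7367 (mod 19519).

7367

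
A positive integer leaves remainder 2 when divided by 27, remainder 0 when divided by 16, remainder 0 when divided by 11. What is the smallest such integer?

704

The moduli are pairwise coprime; N = 27·16·11 = 4752.
N/27 = 176; 176 ≡ 14 (mod 27); 14·2 ≡ 1, so inverse 2.
N/16 = 297; 297 ≡ 9 (mod 16); 9·9 ≡ 1, so inverse 9.
N/11 = 432; 432 ≡ 3 (mod 11); 3·4 ≡ 1, so inverse 4.
a ≡ 2·176·2 + 0·297·9 + 0·432·4 = 704.
704 mod 4752 = 704.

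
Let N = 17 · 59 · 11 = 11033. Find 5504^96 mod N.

851

Mod 17: 5504 ≡ 13; since 16 | 96, by Fermat 13^96 ≡ 1 (mod 17).
Mod 59: 5504 ≡ 17; by Fermat, exponent reduces to 96 mod 58 = 38; 17^38 ≡ 25 (mod 59).
Mod 11: 5504 ≡ 4; by Fermat, exponent reduces to 96 mod 10 = 6; 4^6 ≡ 4 (mod 11).
Combine by CRT: x ≡ 1 (mod 17), x ≡ 25 (mod 59), x ≡ 4 (mod 11) ⇒ x ≡ 851 (mod 11033).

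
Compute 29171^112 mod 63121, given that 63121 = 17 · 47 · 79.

40682

Mod 17: 29171 ≡ 16; since 16 | 112, by Fermat 16^112 ≡ 1 (mod 17).
Mod 47: 29171 ≡ 31; by Fermat, exponent reduces to 112 mod 46 = 20; 31^20 ≡ 27 (mod 47).
Mod 79: 29171 ≡ 20; by Fermat, exponent reduces to 112 mod 78 = 34; 20^34 ≡ 76 (mod 79).
Combine by CRT: x ≡ 1 (mod 17), x ≡ 27 (mod 47), x ≡ 76 (mod 79) ⇒ x ≡ 40682 (mod 63121).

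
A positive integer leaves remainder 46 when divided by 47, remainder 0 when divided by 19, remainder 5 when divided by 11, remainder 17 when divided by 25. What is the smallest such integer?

231192

The moduli are pairwise coprime; N = 47·19·11·25 = 245575.
N/47 = 5225; 5225 ≡ 8 (mod 47); 8·6 ≡ 1, so inverse 6.
N/19 = 12925; 12925 ≡ 5 (mod 19); 5·4 ≡ 1, so inverse 4.
N/11 = 22325; 22325 ≡ 6 (mod 11); 6·2 ≡ 1, so inverse 2.
N/25 = 9823; 9823 ≡ 23 (mod 25); 23·12 ≡ 1, so inverse 12.
m ≡ 46·5225·6 + 0·12925·4 + 5·22325·2 + 17·9823·12 = 3669242.
3669242 mod 245575 = 231192.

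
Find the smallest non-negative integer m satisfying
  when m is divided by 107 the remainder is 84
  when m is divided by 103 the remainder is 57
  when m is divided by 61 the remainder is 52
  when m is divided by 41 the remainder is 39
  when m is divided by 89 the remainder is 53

748548437

The moduli are pairwise coprime; N = 107·103·61·41·89 = 2453153369.
N/107 = 22926667; 22926667 ≡ 98 (mod 107); 98·95 ≡ 1, so inverse 95.
N/103 = 23817023; 23817023 ≡ 24 (mod 103); 24·73 ≡ 1, so inverse 73.
N/61 = 40215629; 40215629 ≡ 37 (mod 61); 37·33 ≡ 1, so inverse 33.
N/41 = 59833009; 59833009 ≡ 28 (mod 41); 28·22 ≡ 1, so inverse 22.
N/89 = 27563521; 27563521 ≡ 43 (mod 89); 43·29 ≡ 1, so inverse 29.
m ≡ 84·22926667·95 + 57·23817023·73 + 52·40215629·33 + 39·59833009·22 + 53·27563521·29 = 444769308226.
444769308226 mod 2453153369 = 748548437.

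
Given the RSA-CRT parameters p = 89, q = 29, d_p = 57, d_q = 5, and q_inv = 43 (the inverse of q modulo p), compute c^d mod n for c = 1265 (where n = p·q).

1987

m₁ = c^(d_p) mod p: c ≡ 19 (mod 89), and 19^57 mod 89 = 29.
m₂ = c^(d_q) mod q: c ≡ 18 (mod 29), and 18^5 mod 29 = 15.
h = q_inv·(m₁ − m₂) mod p = 43·(29 − 15) mod 89 = 68.
m = m₂ + h·q = 15 + 68·29 = 1987.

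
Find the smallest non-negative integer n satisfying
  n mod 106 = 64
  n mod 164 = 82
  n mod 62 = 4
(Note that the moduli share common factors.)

235914

gcd(106, 164) = 2 and 2 | (82 − 64), so the pair is consistent; merging gives n ≡ 1230 (mod 8692), where 8692 = lcm(106, 164).
gcd(8692, 62) = 2 and 2 | (4 − 1230), so the pair is consistent; merging gives n ≡ 235914 (mod 269452), where 269452 = lcm(8692, 62).
The solution is unique modulo lcm(106, 164, 62) = 269452.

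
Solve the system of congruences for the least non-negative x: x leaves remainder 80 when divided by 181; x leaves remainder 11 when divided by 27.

From x ≡ 80 (mod 181) write x = 80 + 181t. Substituting into x ≡ 11 (mod 27) gives 181t ≡ 12 (mod 27), and since 19⁻¹ ≡ 10 (mod 27), t ≡ 12. Hence x ≡ 80 + 181·12 = 2252 (mod 4887).

2252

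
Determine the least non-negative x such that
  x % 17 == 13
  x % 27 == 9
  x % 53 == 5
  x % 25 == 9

15534

Combine the congruences pairwise.
From x ≡ 13 (mod 17) write x = 13 + 17t. Substituting into x ≡ 9 (mod 27) gives 17t ≡ 23 (mod 27), and since 17⁻¹ ≡ 8 (mod 27), t ≡ 22. Hence x ≡ 13 + 17·22 = 387 (mod 459).
From x ≡ 387 (mod 459) write x = 387 + 459t. Substituting into x ≡ 5 (mod 53) gives 459t ≡ 42 (mod 53), and since 35⁻¹ ≡ 50 (mod 53), t ≡ 33. Hence x ≡ 387 + 459·33 = 15534 (mod 24327).
From x ≡ 15534 (mod 24327) write x = 15534 + 24327t. Substituting into x ≡ 9 (mod 25) gives 24327t ≡ 0 (mod 25), and since 2⁻¹ ≡ 13 (mod 25), t ≡ 0. Hence x ≡ 15534 + 24327·0 = 15534 (mod 608175).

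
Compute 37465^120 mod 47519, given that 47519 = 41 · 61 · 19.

Mod 41: 37465 ≡ 32; since 40 | 120, by Fermat 32^120 ≡ 1 (mod 41).
Mod 61: 37465 ≡ 11; since 60 | 120, by Fermat 11^120 ≡ 1 (mod 61).
Mod 19: 37465 ≡ 16; by Fermat, exponent reduces to 120 mod 18 = 12; 16^12 ≡ 11 (mod 19).
Combine by CRT: x ≡ 1 (mod 41), x ≡ 1 (mod 61), x ≡ 11 (mod 19) ⇒ x ≡ 10005 (mod 47519).

10005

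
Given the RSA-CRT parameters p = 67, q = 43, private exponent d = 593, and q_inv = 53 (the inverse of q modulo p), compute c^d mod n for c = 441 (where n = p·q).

2467

d_p = d mod (p−1) = 593 mod 66 = 65; d_q = d mod (q−1) = 5.
m₁ = c^(d_p) mod p: c ≡ 39 (mod 67), and 39^65 mod 67 = 55.
m₂ = c^(d_q) mod q: c ≡ 11 (mod 43), and 11^5 mod 43 = 16.
h = q_inv·(m₁ − m₂) mod p = 53·(55 − 16) mod 67 = 57.
m = m₂ + h·q = 16 + 57·43 = 2467.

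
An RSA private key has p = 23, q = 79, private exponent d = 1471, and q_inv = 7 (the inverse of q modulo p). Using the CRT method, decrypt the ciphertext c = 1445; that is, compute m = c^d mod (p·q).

d_p = d mod (p−1) = 1471 mod 22 = 19; d_q = d mod (q−1) = 67.
m₁ = c^(d_p) mod p: c ≡ 19 (mod 23), and 19^19 mod 23 = 14.
m₂ = c^(d_q) mod q: c ≡ 23 (mod 79), and 23^67 mod 79 = 23.
h = q_inv·(m₁ − m₂) mod p = 7·(14 − 23) mod 23 = 6.
m = m₂ + h·q = 23 + 6·79 = 497.

497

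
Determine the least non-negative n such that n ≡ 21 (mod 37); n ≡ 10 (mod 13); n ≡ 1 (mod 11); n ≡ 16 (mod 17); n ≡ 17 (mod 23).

The moduli are pairwise coprime; M = 37·13·11·17·23 = 2068781.
M/37 = 55913; 55913 ≡ 6 (mod 37); 6·31 ≡ 1, so inverse 31.
M/13 = 159137; 159137 ≡ 4 (mod 13); 4·10 ≡ 1, so inverse 10.
M/11 = 188071; 188071 ≡ 4 (mod 11); 4·3 ≡ 1, so inverse 3.
M/17 = 121693; 121693 ≡ 7 (mod 17); 7·5 ≡ 1, so inverse 5.
M/23 = 89947; 89947 ≡ 17 (mod 23); 17·19 ≡ 1, so inverse 19.
n ≡ 21·55913·31 + 10·159137·10 + 1·188071·3 + 16·121693·5 + 17·89947·19 = 91665597.
91665597 mod 2068781 = 639233.

639233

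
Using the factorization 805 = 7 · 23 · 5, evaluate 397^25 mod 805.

607

Mod 7: 397 ≡ 5; by Fermat, exponent reduces to 25 mod 6 = 1; 5^1 ≡ 5 (mod 7).
Mod 23: 397 ≡ 6; by Fermat, exponent reduces to 25 mod 22 = 3; 6^3 ≡ 9 (mod 23).
Mod 5: 397 ≡ 2; by Fermat, exponent reduces to 25 mod 4 = 1; 2^1 ≡ 2 (mod 5).
Combine by CRT: x ≡ 5 (mod 7), x ≡ 9 (mod 23), x ≡ 2 (mod 5) ⇒ x ≡ 607 (mod 805).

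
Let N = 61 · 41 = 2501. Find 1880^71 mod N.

Mod 61: 1880 ≡ 50; by Fermat, exponent reduces to 71 mod 60 = 11; 50^11 ≡ 11 (mod 61).
Mod 41: 1880 ≡ 35; by Fermat, exponent reduces to 71 mod 40 = 31; 35^31 ≡ 28 (mod 41).
Combine by CRT: x ≡ 11 (mod 61), x ≡ 28 (mod 41) ⇒ x ≡ 438 (mod 2501).

438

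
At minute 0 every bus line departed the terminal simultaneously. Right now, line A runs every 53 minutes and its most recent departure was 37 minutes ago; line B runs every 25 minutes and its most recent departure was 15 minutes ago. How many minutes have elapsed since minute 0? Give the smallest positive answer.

90

From t ≡ 37 (mod 53) write t = 37 + 53s. Substituting into t ≡ 15 (mod 25) gives 53s ≡ 3 (mod 25), and since 3⁻¹ ≡ 17 (mod 25), s ≡ 1. Hence t ≡ 37 + 53·1 = 90 (mod 1325).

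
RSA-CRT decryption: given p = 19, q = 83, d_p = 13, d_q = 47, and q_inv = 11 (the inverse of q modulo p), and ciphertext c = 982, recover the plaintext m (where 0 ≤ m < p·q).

357

m₁ = c^(d_p) mod p: c ≡ 13 (mod 19), and 13^13 mod 19 = 15.
m₂ = c^(d_q) mod q: c ≡ 69 (mod 83), and 69^47 mod 83 = 25.
h = q_inv·(m₁ − m₂) mod p = 11·(15 − 25) mod 19 = 4.
m = m₂ + h·q = 25 + 4·83 = 357.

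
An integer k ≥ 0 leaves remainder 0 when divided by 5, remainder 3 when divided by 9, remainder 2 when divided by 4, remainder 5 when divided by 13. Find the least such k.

1110

From k ≡ 0 (mod 5) write k = 0 + 5t. Substituting into k ≡ 3 (mod 9) gives 5t ≡ 3 (mod 9), and since 5⁻¹ ≡ 2 (mod 9), t ≡ 6. Hence k ≡ 0 + 5·6 = 30 (mod 45).
From k ≡ 30 (mod 45) write k = 30 + 45t. Substituting into k ≡ 2 (mod 4) gives 45t ≡ 0 (mod 4), and since 1⁻¹ ≡ 1 (mod 4), t ≡ 0. Hence k ≡ 30 + 45·0 = 30 (mod 180).
From k ≡ 30 (mod 180) write k = 30 + 180t. Substituting into k ≡ 5 (mod 13) gives 180t ≡ 1 (mod 13), and since 11⁻¹ ≡ 6 (mod 13), t ≡ 6. Hence k ≡ 30 + 180·6 = 1110 (mod 2340).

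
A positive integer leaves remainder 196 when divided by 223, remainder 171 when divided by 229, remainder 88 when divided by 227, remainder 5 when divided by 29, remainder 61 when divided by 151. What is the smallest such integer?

The moduli are pairwise coprime; M = 223·229·227·29·151 = 50762283211.
M/223 = 227633557; 227633557 ≡ 63 (mod 223); 63·177 ≡ 1, so inverse 177.
M/229 = 221669359; 221669359 ≡ 107 (mod 229); 107·122 ≡ 1, so inverse 122.
M/227 = 223622393; 223622393 ≡ 153 (mod 227); 153·46 ≡ 1, so inverse 46.
M/29 = 1750423559; 1750423559 ≡ 2 (mod 29); 2·15 ≡ 1, so inverse 15.
M/151 = 336174061; 336174061 ≡ 43 (mod 151); 43·144 ≡ 1, so inverse 144.
n ≡ 196·227633557·177 + 171·221669359·122 + 88·223622393·46 + 5·1750423559·15 + 61·336174061·144 = 16510987692515.
16510987692515 mod 50762283211 = 13245648940.

13245648940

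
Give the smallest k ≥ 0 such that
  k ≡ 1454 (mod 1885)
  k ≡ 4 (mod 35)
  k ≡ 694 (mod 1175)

3081544

gcd(1885, 35) = 5 and 5 | (4 − 1454), so the pair is consistent; merging gives k ≡ 7109 (mod 13195), where 13195 = lcm(1885, 35).
gcd(13195, 1175) = 5 and 5 | (694 − 7109), so the pair is consistent; merging gives k ≡ 3081544 (mod 3100825), where 3100825 = lcm(13195, 1175).
The solution is unique modulo lcm(1885, 35, 1175) = 3100825.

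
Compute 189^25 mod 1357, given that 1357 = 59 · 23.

Mod 59: 189 ≡ 12; 12^25 ≡ 35 (mod 59).
Mod 23: 189 ≡ 5; by Fermat, exponent reduces to 25 mod 22 = 3; 5^3 ≡ 10 (mod 23).
Combine by CRT: x ≡ 35 (mod 59), x ≡ 10 (mod 23) ⇒ x ≡ 861 (mod 1357).

861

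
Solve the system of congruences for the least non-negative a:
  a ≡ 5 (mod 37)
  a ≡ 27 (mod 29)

375

From a ≡ 5 (mod 37) write a = 5 + 37t. Substituting into a ≡ 27 (mod 29) gives 37t ≡ 22 (mod 29), and since 8⁻¹ ≡ 11 (mod 29), t ≡ 10. Hence a ≡ 5 + 37·10 = 375 (mod 1073).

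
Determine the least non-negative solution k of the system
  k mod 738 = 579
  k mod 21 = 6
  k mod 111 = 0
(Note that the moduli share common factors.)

9435

gcd(738, 21) = 3 and 3 | (6 − 579), so the pair is consistent; merging gives k ≡ 4269 (mod 5166), where 5166 = lcm(738, 21).
gcd(5166, 111) = 3 and 3 | (0 − 4269), so the pair is consistent; merging gives k ≡ 9435 (mod 191142), where 191142 = lcm(5166, 111).
The solution is unique modulo lcm(738, 21, 111) = 191142.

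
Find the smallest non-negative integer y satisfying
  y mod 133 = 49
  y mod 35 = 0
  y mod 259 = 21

Combine the congruences pairwise.
gcd(133, 35) = 7 and 7 | (0 − 49), so the pair is consistent; merging gives y ≡ 315 (mod 665), where 665 = lcm(133, 35).
gcd(665, 259) = 7 and 7 | (21 − 315), so the pair is consistent; merging gives y ≡ 23590 (mod 24605), where 24605 = lcm(665, 259).
The solution is unique modulo lcm(133, 35, 259) = 24605.

23590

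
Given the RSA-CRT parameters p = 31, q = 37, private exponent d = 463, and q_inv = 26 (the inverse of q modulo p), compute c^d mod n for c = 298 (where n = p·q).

d_p = d mod (p−1) = 463 mod 30 = 13; d_q = d mod (q−1) = 31.
m₁ = c^(d_p) mod p: c ≡ 19 (mod 31), and 19^13 mod 31 = 14.
m₂ = c^(d_q) mod q: c ≡ 2 (mod 37), and 2^31 mod 37 = 22.
h = q_inv·(m₁ − m₂) mod p = 26·(14 − 22) mod 31 = 9.
m = m₂ + h·q = 22 + 9·37 = 355.

355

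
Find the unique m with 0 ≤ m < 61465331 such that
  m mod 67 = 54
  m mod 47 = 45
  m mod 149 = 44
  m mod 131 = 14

The moduli are pairwise coprime; N = 67·47·149·131 = 61465331.
N/67 = 917393; 917393 ≡ 29 (mod 67); 29·37 ≡ 1, so inverse 37.
N/47 = 1307773; 1307773 ≡ 45 (mod 47); 45·23 ≡ 1, so inverse 23.
N/149 = 412519; 412519 ≡ 87 (mod 149); 87·12 ≡ 1, so inverse 12.
N/131 = 469201; 469201 ≡ 90 (mod 131); 90·115 ≡ 1, so inverse 115.
m ≡ 54·917393·37 + 45·1307773·23 + 44·412519·12 + 14·469201·115 = 4159719911.
4159719911 mod 61465331 = 41542734.

41542734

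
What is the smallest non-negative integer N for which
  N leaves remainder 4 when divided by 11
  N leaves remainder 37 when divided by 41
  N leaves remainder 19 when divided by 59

19430

The moduli are pairwise coprime; M = 11·41·59 = 26609.
M/11 = 2419; 2419 ≡ 10 (mod 11); 10·10 ≡ 1, so inverse 10.
M/41 = 649; 649 ≡ 34 (mod 41); 34·35 ≡ 1, so inverse 35.
M/59 = 451; 451 ≡ 38 (mod 59); 38·14 ≡ 1, so inverse 14.
N ≡ 4·2419·10 + 37·649·35 + 19·451·14 = 1057181.
1057181 mod 26609 = 19430.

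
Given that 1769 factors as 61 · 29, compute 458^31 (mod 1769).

335

Mod 61: 458 ≡ 31; 31^31 ≡ 30 (mod 61).
Mod 29: 458 ≡ 23; by Fermat, exponent reduces to 31 mod 28 = 3; 23^3 ≡ 16 (mod 29).
Combine by CRT: x ≡ 30 (mod 61), x ≡ 16 (mod 29) ⇒ x ≡ 335 (mod 1769).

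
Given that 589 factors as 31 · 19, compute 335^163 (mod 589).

335

Mod 31: 335 ≡ 25; by Fermat, exponent reduces to 163 mod 30 = 13; 25^13 ≡ 25 (mod 31).
Mod 19: 335 ≡ 12; by Fermat, exponent reduces to 163 mod 18 = 1; 12^1 ≡ 12 (mod 19).
Combine by CRT: x ≡ 25 (mod 31), x ≡ 12 (mod 19) ⇒ x ≡ 335 (mod 589).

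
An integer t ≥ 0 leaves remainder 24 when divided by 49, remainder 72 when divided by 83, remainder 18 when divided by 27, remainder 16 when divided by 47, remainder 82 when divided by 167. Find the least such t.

From t ≡ 24 (mod 49) write t = 24 + 49s. Substituting into t ≡ 72 (mod 83) gives 49s ≡ 48 (mod 83), and since 49⁻¹ ≡ 61 (mod 83), s ≡ 23. Hence t ≡ 24 + 49·23 = 1151 (mod 4067).
From t ≡ 1151 (mod 4067) write t = 1151 + 4067s. Substituting into t ≡ 18 (mod 27) gives 4067s ≡ 1 (mod 27), and since 17⁻¹ ≡ 8 (mod 27), s ≡ 8. Hence t ≡ 1151 + 4067·8 = 33687 (mod 109809).
From t ≡ 33687 (mod 109809) write t = 33687 + 109809s. Substituting into t ≡ 16 (mod 47) gives 109809s ≡ 28 (mod 47), and since 17⁻¹ ≡ 36 (mod 47), s ≡ 21. Hence t ≡ 33687 + 109809·21 = 2339676 (mod 5161023).
From t ≡ 2339676 (mod 5161023) write t = 2339676 + 5161023s. Substituting into t ≡ 82 (mod 167) gives 5161023s ≡ 76 (mod 167), and since 55⁻¹ ≡ 82 (mod 167), s ≡ 53. Hence t ≡ 2339676 + 5161023·53 = 275873895 (mod 861890841).

275873895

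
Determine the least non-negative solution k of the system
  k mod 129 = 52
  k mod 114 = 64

2116

Combine the congruences pairwise.
gcd(129, 114) = 3 and 3 | (64 − 52), so the pair is consistent; merging gives k ≡ 2116 (mod 4902), where 4902 = lcm(129, 114).
The solution is unique modulo lcm(129, 114) = 4902.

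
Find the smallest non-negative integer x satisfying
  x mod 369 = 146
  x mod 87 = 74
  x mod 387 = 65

gcd(369, 87) = 3 and 3 | (74 − 146), so the pair is consistent; merging gives x ≡ 3467 (mod 10701), where 10701 = lcm(369, 87).
gcd(10701, 387) = 9 and 9 | (65 − 3467), so the pair is consistent; merging gives x ≡ 89075 (mod 460143), where 460143 = lcm(10701, 387).
The solution is unique modulo lcm(369, 87, 387) = 460143.

89075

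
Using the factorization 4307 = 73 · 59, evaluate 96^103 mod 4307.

864

Mod 73: 96 ≡ 23; by Fermat, exponent reduces to 103 mod 72 = 31; 23^31 ≡ 61 (mod 73).
Mod 59: 96 ≡ 37; by Fermat, exponent reduces to 103 mod 58 = 45; 37^45 ≡ 38 (mod 59).
Combine by CRT: x ≡ 61 (mod 73), x ≡ 38 (mod 59) ⇒ x ≡ 864 (mod 4307).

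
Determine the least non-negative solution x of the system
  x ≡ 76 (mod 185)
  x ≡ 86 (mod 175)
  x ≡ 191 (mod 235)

207461

Combine the congruences pairwise.
gcd(185, 175) = 5 and 5 | (86 − 76), so the pair is consistent; merging gives x ≡ 261 (mod 6475), where 6475 = lcm(185, 175).
gcd(6475, 235) = 5 and 5 | (191 − 261), so the pair is consistent; merging gives x ≡ 207461 (mod 304325), where 304325 = lcm(6475, 235).
The solution is unique modulo lcm(185, 175, 235) = 304325.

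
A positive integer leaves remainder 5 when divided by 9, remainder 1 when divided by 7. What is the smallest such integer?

From N ≡ 5 (mod 9) write N = 5 + 9t. Substituting into N ≡ 1 (mod 7) gives 9t ≡ 3 (mod 7), and since 2⁻¹ ≡ 4 (mod 7), t ≡ 5. Hence N ≡ 5 + 9·5 = 50 (mod 63).

50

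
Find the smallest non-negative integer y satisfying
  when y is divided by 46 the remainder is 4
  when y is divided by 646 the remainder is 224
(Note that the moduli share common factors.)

3454

Combine the congruences pairwise.
gcd(46, 646) = 2 and 2 | (224 − 4), so the pair is consistent; merging gives y ≡ 3454 (mod 14858), where 14858 = lcm(46, 646).
The solution is unique modulo lcm(46, 646) = 14858.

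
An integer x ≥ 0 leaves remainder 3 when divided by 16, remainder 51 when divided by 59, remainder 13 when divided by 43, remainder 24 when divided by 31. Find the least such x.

748643

From x ≡ 3 (mod 16) write x = 3 + 16t. Substituting into x ≡ 51 (mod 59) gives 16t ≡ 48 (mod 59), and since 16⁻¹ ≡ 48 (mod 59), t ≡ 3. Hence x ≡ 3 + 16·3 = 51 (mod 944).
From x ≡ 51 (mod 944) write x = 51 + 944t. Substituting into x ≡ 13 (mod 43) gives 944t ≡ 5 (mod 43), and since 41⁻¹ ≡ 21 (mod 43), t ≡ 19. Hence x ≡ 51 + 944·19 = 17987 (mod 40592).
From x ≡ 17987 (mod 40592) write x = 17987 + 40592t. Substituting into x ≡ 24 (mod 31) gives 40592t ≡ 17 (mod 31), and since 13⁻¹ ≡ 12 (mod 31), t ≡ 18. Hence x ≡ 17987 + 40592·18 = 748643 (mod 1258352).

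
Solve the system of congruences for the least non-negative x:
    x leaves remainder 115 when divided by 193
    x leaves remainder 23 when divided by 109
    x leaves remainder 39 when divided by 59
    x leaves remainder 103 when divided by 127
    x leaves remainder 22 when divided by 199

The moduli are pairwise coprime; N = 193·109·59·127·199 = 31368417959.
N/193 = 162530663; 162530663 ≡ 152 (mod 193); 152·80 ≡ 1, so inverse 80.
N/109 = 287783651; 287783651 ≡ 107 (mod 109); 107·54 ≡ 1, so inverse 54.
N/59 = 531668101; 531668101 ≡ 44 (mod 59); 44·55 ≡ 1, so inverse 55.
N/127 = 246995417; 246995417 ≡ 102 (mod 127); 102·66 ≡ 1, so inverse 66.
N/199 = 157630241; 157630241 ≡ 152 (mod 199); 152·127 ≡ 1, so inverse 127.
x ≡ 115·162530663·80 + 23·287783651·54 + 39·531668101·55 + 103·246995417·66 + 22·157630241·127 = 5112631208907.
5112631208907 mod 31368417959 = 30947499549.

30947499549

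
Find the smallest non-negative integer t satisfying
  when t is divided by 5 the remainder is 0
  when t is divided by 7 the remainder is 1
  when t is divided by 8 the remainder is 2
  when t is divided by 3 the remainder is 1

610

The moduli are pairwise coprime; N = 5·7·8·3 = 840.
N/5 = 168; 168 ≡ 3 (mod 5); 3·2 ≡ 1, so inverse 2.
N/7 = 120; 120 ≡ 1 (mod 7), inverse 1.
N/8 = 105; 105 ≡ 1 (mod 8), inverse 1.
N/3 = 280; 280 ≡ 1 (mod 3), inverse 1.
t ≡ 0·168·2 + 1·120·1 + 2·105·1 + 1·280·1 = 610.
610 mod 840 = 610.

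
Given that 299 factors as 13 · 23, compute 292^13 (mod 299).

279

Mod 13: 292 ≡ 6; by Fermat, exponent reduces to 13 mod 12 = 1; 6^1 ≡ 6 (mod 13).
Mod 23: 292 ≡ 16; 16^13 ≡ 3 (mod 23).
Combine by CRT: x ≡ 6 (mod 13), x ≡ 3 (mod 23) ⇒ x ≡ 279 (mod 299).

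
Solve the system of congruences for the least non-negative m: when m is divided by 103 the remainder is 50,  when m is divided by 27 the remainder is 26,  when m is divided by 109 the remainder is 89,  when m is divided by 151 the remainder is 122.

10008251

Combine the congruences pairwise.
From m ≡ 50 (mod 103) write m = 50 + 103t. Substituting into m ≡ 26 (mod 27) gives 103t ≡ 3 (mod 27), and since 22⁻¹ ≡ 16 (mod 27), t ≡ 21. Hence m ≡ 50 + 103·21 = 2213 (mod 2781).
From m ≡ 2213 (mod 2781) write m = 2213 + 2781t. Substituting into m ≡ 89 (mod 109) gives 2781t ≡ 56 (mod 109), and since 56⁻¹ ≡ 37 (mod 109), t ≡ 1. Hence m ≡ 2213 + 2781·1 = 4994 (mod 303129).
From m ≡ 4994 (mod 303129) write m = 4994 + 303129t. Substituting into m ≡ 122 (mod 151) gives 303129t ≡ 111 (mod 151), and since 72⁻¹ ≡ 86 (mod 151), t ≡ 33. Hence m ≡ 4994 + 303129·33 = 10008251 (mod 45772479).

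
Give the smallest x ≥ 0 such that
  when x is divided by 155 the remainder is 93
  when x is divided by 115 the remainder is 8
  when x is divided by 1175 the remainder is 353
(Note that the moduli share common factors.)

405728

Combine the congruences pairwise.
gcd(155, 115) = 5 and 5 | (8 − 93), so the pair is consistent; merging gives x ≡ 2883 (mod 3565), where 3565 = lcm(155, 115).
gcd(3565, 1175) = 5 and 5 | (353 − 2883), so the pair is consistent; merging gives x ≡ 405728 (mod 837775), where 837775 = lcm(3565, 1175).
The solution is unique modulo lcm(155, 115, 1175) = 837775.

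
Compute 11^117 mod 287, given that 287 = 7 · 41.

218

Mod 7: 11 ≡ 4; by Fermat, exponent reduces to 117 mod 6 = 3; 4^3 ≡ 1 (mod 7).
Mod 41: 11 ≡ 11; by Fermat, exponent reduces to 117 mod 40 = 37; 11^37 ≡ 13 (mod 41).
Combine by CRT: x ≡ 1 (mod 7), x ≡ 13 (mod 41) ⇒ x ≡ 218 (mod 287).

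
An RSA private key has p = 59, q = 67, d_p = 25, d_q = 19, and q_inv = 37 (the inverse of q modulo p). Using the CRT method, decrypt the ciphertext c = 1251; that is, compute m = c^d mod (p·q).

m₁ = c^(d_p) mod p: c ≡ 12 (mod 59), and 12^25 mod 59 = 35.
m₂ = c^(d_q) mod q: c ≡ 45 (mod 67), and 45^19 mod 67 = 27.
h = q_inv·(m₁ − m₂) mod p = 37·(35 − 27) mod 59 = 1.
m = m₂ + h·q = 27 + 1·67 = 94.

94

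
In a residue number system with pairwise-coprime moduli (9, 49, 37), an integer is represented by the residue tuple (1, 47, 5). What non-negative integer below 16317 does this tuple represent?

9847

The moduli are pairwise coprime; N = 9·49·37 = 16317.
N/9 = 1813; 1813 ≡ 4 (mod 9); 4·7 ≡ 1, so inverse 7.
N/49 = 333; 333 ≡ 39 (mod 49); 39·44 ≡ 1, so inverse 44.
N/37 = 441; 441 ≡ 34 (mod 37); 34·12 ≡ 1, so inverse 12.
x ≡ 1·1813·7 + 47·333·44 + 5·441·12 = 727795.
727795 mod 16317 = 9847.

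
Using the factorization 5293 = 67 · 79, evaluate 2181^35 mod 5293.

Mod 67: 2181 ≡ 37; 37^35 ≡ 29 (mod 67).
Mod 79: 2181 ≡ 48; 48^35 ≡ 43 (mod 79).
Combine by CRT: x ≡ 29 (mod 67), x ≡ 43 (mod 79) ⇒ x ≡ 833 (mod 5293).

833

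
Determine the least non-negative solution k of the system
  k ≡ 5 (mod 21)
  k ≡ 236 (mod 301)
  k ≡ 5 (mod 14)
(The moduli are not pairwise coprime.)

1139

Combine the congruences pairwise.
gcd(21, 301) = 7 and 7 | (236 − 5), so the pair is consistent; merging gives k ≡ 236 (mod 903), where 903 = lcm(21, 301).
gcd(903, 14) = 7 and 7 | (5 − 236), so the pair is consistent; merging gives k ≡ 1139 (mod 1806), where 1806 = lcm(903, 14).
The solution is unique modulo lcm(21, 301, 14) = 1806.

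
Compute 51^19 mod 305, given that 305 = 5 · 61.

261

Mod 5: 51 ≡ 1; by Fermat, exponent reduces to 19 mod 4 = 3; 1^3 ≡ 1 (mod 5).
Mod 61: 51 ≡ 51; 51^19 ≡ 17 (mod 61).
Combine by CRT: x ≡ 1 (mod 5), x ≡ 17 (mod 61) ⇒ x ≡ 261 (mod 305).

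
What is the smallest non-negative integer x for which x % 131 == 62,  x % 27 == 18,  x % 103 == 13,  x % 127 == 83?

44192781

The moduli are pairwise coprime; N = 131·27·103·127 = 46267497.
N/131 = 353187; 353187 ≡ 11 (mod 131); 11·12 ≡ 1, so inverse 12.
N/27 = 1713611; 1713611 ≡ 2 (mod 27); 2·14 ≡ 1, so inverse 14.
N/103 = 449199; 449199 ≡ 16 (mod 103); 16·58 ≡ 1, so inverse 58.
N/127 = 364311; 364311 ≡ 75 (mod 127); 75·105 ≡ 1, so inverse 105.
x ≡ 62·353187·12 + 18·1713611·14 + 13·449199·58 + 83·364311·105 = 4208267511.
4208267511 mod 46267497 = 44192781.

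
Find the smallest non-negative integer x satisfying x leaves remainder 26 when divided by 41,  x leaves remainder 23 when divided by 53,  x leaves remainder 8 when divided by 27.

49472

The moduli are pairwise coprime; N = 41·53·27 = 58671.
N/41 = 1431; 1431 ≡ 37 (mod 41); 37·10 ≡ 1, so inverse 10.
N/53 = 1107; 1107 ≡ 47 (mod 53); 47·44 ≡ 1, so inverse 44.
N/27 = 2173; 2173 ≡ 13 (mod 27); 13·25 ≡ 1, so inverse 25.
x ≡ 26·1431·10 + 23·1107·44 + 8·2173·25 = 1926944.
1926944 mod 58671 = 49472.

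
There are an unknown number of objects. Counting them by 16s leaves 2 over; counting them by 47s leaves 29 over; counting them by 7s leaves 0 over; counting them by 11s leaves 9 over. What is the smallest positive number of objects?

The moduli are pairwise coprime; M = 16·47·7·11 = 57904.
M/16 = 3619; 3619 ≡ 3 (mod 16); 3·11 ≡ 1, so inverse 11.
M/47 = 1232; 1232 ≡ 10 (mod 47); 10·33 ≡ 1, so inverse 33.
M/7 = 8272; 8272 ≡ 5 (mod 7); 5·3 ≡ 1, so inverse 3.
M/11 = 5264; 5264 ≡ 6 (mod 11); 6·2 ≡ 1, so inverse 2.
N ≡ 2·3619·11 + 29·1232·33 + 0·8272·3 + 9·5264·2 = 1353394.
1353394 mod 57904 = 21602.

21602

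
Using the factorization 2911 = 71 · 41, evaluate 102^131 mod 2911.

1702

Mod 71: 102 ≡ 31; by Fermat, exponent reduces to 131 mod 70 = 61; 31^61 ≡ 69 (mod 71).
Mod 41: 102 ≡ 20; by Fermat, exponent reduces to 131 mod 40 = 11; 20^11 ≡ 21 (mod 41).
Combine by CRT: x ≡ 69 (mod 71), x ≡ 21 (mod 41) ⇒ x ≡ 1702 (mod 2911).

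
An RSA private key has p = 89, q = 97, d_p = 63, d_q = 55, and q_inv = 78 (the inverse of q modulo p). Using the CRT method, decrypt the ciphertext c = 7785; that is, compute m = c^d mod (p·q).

4025

m₁ = c^(d_p) mod p: c ≡ 42 (mod 89), and 42^63 mod 89 = 20.
m₂ = c^(d_q) mod q: c ≡ 25 (mod 97), and 25^55 mod 97 = 48.
h = q_inv·(m₁ − m₂) mod p = 78·(20 − 48) mod 89 = 41.
m = m₂ + h·q = 48 + 41·97 = 4025.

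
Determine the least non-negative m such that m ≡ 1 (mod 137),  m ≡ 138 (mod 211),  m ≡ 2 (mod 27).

Combine the congruences pairwise.
From m ≡ 1 (mod 137) write m = 1 + 137t. Substituting into m ≡ 138 (mod 211) gives 137t ≡ 137 (mod 211), and since 137⁻¹ ≡ 134 (mod 211), t ≡ 1. Hence m ≡ 1 + 137·1 = 138 (mod 28907).
From m ≡ 138 (mod 28907) write m = 138 + 28907t. Substituting into m ≡ 2 (mod 27) gives 28907t ≡ 26 (mod 27), and since 17⁻¹ ≡ 8 (mod 27), t ≡ 19. Hence m ≡ 138 + 28907·19 = 549371 (mod 780489).

549371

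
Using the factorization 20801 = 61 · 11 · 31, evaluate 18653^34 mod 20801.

20387

Mod 61: 18653 ≡ 48; 48^34 ≡ 13 (mod 61).
Mod 11: 18653 ≡ 8; by Fermat, exponent reduces to 34 mod 10 = 4; 8^4 ≡ 4 (mod 11).
Mod 31: 18653 ≡ 22; by Fermat, exponent reduces to 34 mod 30 = 4; 22^4 ≡ 20 (mod 31).
Combine by CRT: x ≡ 13 (mod 61), x ≡ 4 (mod 11), x ≡ 20 (mod 31) ⇒ x ≡ 20387 (mod 20801).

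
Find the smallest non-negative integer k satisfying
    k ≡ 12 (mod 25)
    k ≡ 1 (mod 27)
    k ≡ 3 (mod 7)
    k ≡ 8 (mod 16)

The moduli are pairwise coprime; N = 25·27·7·16 = 75600.
N/25 = 3024; 3024 ≡ 24 (mod 25); 24·24 ≡ 1, so inverse 24.
N/27 = 2800; 2800 ≡ 19 (mod 27); 19·10 ≡ 1, so inverse 10.
N/7 = 10800; 10800 ≡ 6 (mod 7); 6·6 ≡ 1, so inverse 6.
N/16 = 4725; 4725 ≡ 5 (mod 16); 5·13 ≡ 1, so inverse 13.
k ≡ 12·3024·24 + 1·2800·10 + 3·10800·6 + 8·4725·13 = 1584712.
1584712 mod 75600 = 72712.

72712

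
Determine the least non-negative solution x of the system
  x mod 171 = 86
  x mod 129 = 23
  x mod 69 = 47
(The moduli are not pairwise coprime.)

Combine the congruences pairwise.
gcd(171, 129) = 3 and 3 | (23 − 86), so the pair is consistent; merging gives x ≡ 3506 (mod 7353), where 7353 = lcm(171, 129).
gcd(7353, 69) = 3 and 3 | (47 − 3506), so the pair is consistent; merging gives x ≡ 157919 (mod 169119), where 169119 = lcm(7353, 69).
The solution is unique modulo lcm(171, 129, 69) = 169119.

157919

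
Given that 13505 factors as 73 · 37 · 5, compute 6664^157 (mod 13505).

Mod 73: 6664 ≡ 21; by Fermat, exponent reduces to 157 mod 72 = 13; 21^13 ≡ 52 (mod 73).
Mod 37: 6664 ≡ 4; by Fermat, exponent reduces to 157 mod 36 = 13; 4^13 ≡ 3 (mod 37).
Mod 5: 6664 ≡ 4; by Fermat, exponent reduces to 157 mod 4 = 1; 4^1 ≡ 4 (mod 5).
Combine by CRT: x ≡ 52 (mod 73), x ≡ 3 (mod 37), x ≡ 4 (mod 5) ⇒ x ≡ 3629 (mod 13505).

3629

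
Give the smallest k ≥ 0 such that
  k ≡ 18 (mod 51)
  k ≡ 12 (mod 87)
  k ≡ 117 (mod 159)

15063

gcd(51, 87) = 3 and 3 | (12 − 18), so the pair is consistent; merging gives k ≡ 273 (mod 1479), where 1479 = lcm(51, 87).
gcd(1479, 159) = 3 and 3 | (117 − 273), so the pair is consistent; merging gives k ≡ 15063 (mod 78387), where 78387 = lcm(1479, 159).
The solution is unique modulo lcm(51, 87, 159) = 78387.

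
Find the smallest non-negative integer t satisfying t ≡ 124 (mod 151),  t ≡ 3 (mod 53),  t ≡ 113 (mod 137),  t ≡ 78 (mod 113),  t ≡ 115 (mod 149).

The moduli are pairwise coprime; N = 151·53·137·113·149 = 18460272007.
N/151 = 122253457; 122253457 ≡ 82 (mod 151); 82·35 ≡ 1, so inverse 35.
N/53 = 348307019; 348307019 ≡ 29 (mod 53); 29·11 ≡ 1, so inverse 11.
N/137 = 134746511; 134746511 ≡ 24 (mod 137); 24·40 ≡ 1, so inverse 40.
N/113 = 163365239; 163365239 ≡ 9 (mod 113); 9·88 ≡ 1, so inverse 88.
N/149 = 123894443; 123894443 ≡ 49 (mod 149); 49·73 ≡ 1, so inverse 73.
t ≡ 124·122253457·35 + 3·348307019·11 + 113·134746511·40 + 78·163365239·88 + 115·123894443·73 = 3312561214208.
3312561214208 mod 18460272007 = 8172524955.

8172524955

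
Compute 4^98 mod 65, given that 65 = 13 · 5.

16

Mod 13: 4 ≡ 4; by Fermat, exponent reduces to 98 mod 12 = 2; 4^2 ≡ 3 (mod 13).
Mod 5: 4 ≡ 4; by Fermat, exponent reduces to 98 mod 4 = 2; 4^2 ≡ 1 (mod 5).
Combine by CRT: x ≡ 3 (mod 13), x ≡ 1 (mod 5) ⇒ x ≡ 16 (mod 65).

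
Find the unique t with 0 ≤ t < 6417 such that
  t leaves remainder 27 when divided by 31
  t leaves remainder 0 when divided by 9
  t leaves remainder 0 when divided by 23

3933

From t ≡ 27 (mod 31) write t = 27 + 31s. Substituting into t ≡ 0 (mod 9) gives 31s ≡ 0 (mod 9), and since 4⁻¹ ≡ 7 (mod 9), s ≡ 0. Hence t ≡ 27 + 31·0 = 27 (mod 279).
From t ≡ 27 (mod 279) write t = 27 + 279s. Substituting into t ≡ 0 (mod 23) gives 279s ≡ 19 (mod 23), and since 3⁻¹ ≡ 8 (mod 23), s ≡ 14. Hence t ≡ 27 + 279·14 = 3933 (mod 6417).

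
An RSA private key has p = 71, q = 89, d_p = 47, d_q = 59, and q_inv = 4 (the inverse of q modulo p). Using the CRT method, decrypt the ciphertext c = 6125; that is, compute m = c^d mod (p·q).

m₁ = c^(d_p) mod p: c ≡ 19 (mod 71), and 19^47 mod 71 = 9.
m₂ = c^(d_q) mod q: c ≡ 73 (mod 89), and 73^59 mod 89 = 57.
h = q_inv·(m₁ − m₂) mod p = 4·(9 − 57) mod 71 = 21.
m = m₂ + h·q = 57 + 21·89 = 1926.

1926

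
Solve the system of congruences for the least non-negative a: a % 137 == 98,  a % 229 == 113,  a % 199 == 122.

4434240

The moduli are pairwise coprime; N = 137·229·199 = 6243227.
N/137 = 45571; 45571 ≡ 87 (mod 137); 87·63 ≡ 1, so inverse 63.
N/229 = 27263; 27263 ≡ 12 (mod 229); 12·210 ≡ 1, so inverse 210.
N/199 = 31373; 31373 ≡ 130 (mod 199); 130·124 ≡ 1, so inverse 124.
a ≡ 98·45571·63 + 113·27263·210 + 122·31373·124 = 1402917088.
1402917088 mod 6243227 = 4434240.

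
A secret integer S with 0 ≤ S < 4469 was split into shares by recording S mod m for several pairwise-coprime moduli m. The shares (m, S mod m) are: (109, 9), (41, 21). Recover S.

From S ≡ 9 (mod 109) write S = 9 + 109t. Substituting into S ≡ 21 (mod 41) gives 109t ≡ 12 (mod 41), and since 27⁻¹ ≡ 38 (mod 41), t ≡ 5. Hence S ≡ 9 + 109·5 = 554 (mod 4469).

554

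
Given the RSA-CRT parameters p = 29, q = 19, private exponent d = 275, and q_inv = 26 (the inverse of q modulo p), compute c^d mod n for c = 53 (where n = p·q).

d_p = d mod (p−1) = 275 mod 28 = 23; d_q = d mod (q−1) = 5.
m₁ = c^(d_p) mod p: c ≡ 24 (mod 29), and 24^23 mod 29 = 25.
m₂ = c^(d_q) mod q: c ≡ 15 (mod 19), and 15^5 mod 19 = 2.
h = q_inv·(m₁ − m₂) mod p = 26·(25 − 2) mod 29 = 18.
m = m₂ + h·q = 2 + 18·19 = 344.

344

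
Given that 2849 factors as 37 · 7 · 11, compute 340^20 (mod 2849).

Mod 37: 340 ≡ 7; 7^20 ≡ 12 (mod 37).
Mod 7: 340 ≡ 4; by Fermat, exponent reduces to 20 mod 6 = 2; 4^2 ≡ 2 (mod 7).
Mod 11: 340 ≡ 10; since 10 | 20, by Fermat 10^20 ≡ 1 (mod 11).
Combine by CRT: x ≡ 12 (mod 37), x ≡ 2 (mod 7), x ≡ 1 (mod 11) ⇒ x ≡ 1640 (mod 2849).

1640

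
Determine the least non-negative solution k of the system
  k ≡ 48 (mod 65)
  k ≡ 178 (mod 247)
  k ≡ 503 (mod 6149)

gcd(65, 247) = 13 and 13 | (178 − 48), so the pair is consistent; merging gives k ≡ 178 (mod 1235), where 1235 = lcm(65, 247).
gcd(1235, 6149) = 13 and 13 | (503 − 178), so the pair is consistent; merging gives k ≡ 369443 (mod 584155), where 584155 = lcm(1235, 6149).
The solution is unique modulo lcm(65, 247, 6149) = 584155.

369443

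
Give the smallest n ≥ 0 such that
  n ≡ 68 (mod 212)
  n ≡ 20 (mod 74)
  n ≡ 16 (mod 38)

Combine the congruences pairwise.
gcd(212, 74) = 2 and 2 | (20 − 68), so the pair is consistent; merging gives n ≡ 5792 (mod 7844), where 7844 = lcm(212, 74).
gcd(7844, 38) = 2 and 2 | (16 − 5792), so the pair is consistent; merging gives n ≡ 5792 (mod 149036), where 149036 = lcm(7844, 38).
The solution is unique modulo lcm(212, 74, 38) = 149036.

5792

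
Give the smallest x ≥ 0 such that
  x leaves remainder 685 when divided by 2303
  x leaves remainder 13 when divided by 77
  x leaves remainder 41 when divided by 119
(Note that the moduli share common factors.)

69775

Combine the congruences pairwise.
gcd(2303, 77) = 7 and 7 | (13 − 685), so the pair is consistent; merging gives x ≡ 19109 (mod 25333), where 25333 = lcm(2303, 77).
gcd(25333, 119) = 7 and 7 | (41 − 19109), so the pair is consistent; merging gives x ≡ 69775 (mod 430661), where 430661 = lcm(25333, 119).
The solution is unique modulo lcm(2303, 77, 119) = 430661.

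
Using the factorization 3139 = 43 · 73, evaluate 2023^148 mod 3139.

Mod 43: 2023 ≡ 2; by Fermat, exponent reduces to 148 mod 42 = 22; 2^22 ≡ 41 (mod 43).
Mod 73: 2023 ≡ 52; by Fermat, exponent reduces to 148 mod 72 = 4; 52^4 ≡ 9 (mod 73).
Combine by CRT: x ≡ 41 (mod 43), x ≡ 9 (mod 73) ⇒ x ≡ 1761 (mod 3139).

1761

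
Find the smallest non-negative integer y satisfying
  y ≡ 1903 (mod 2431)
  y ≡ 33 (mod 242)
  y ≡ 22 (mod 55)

230417

Combine the congruences pairwise.
gcd(2431, 242) = 11 and 11 | (33 − 1903), so the pair is consistent; merging gives y ≡ 16489 (mod 53482), where 53482 = lcm(2431, 242).
gcd(53482, 55) = 11 and 11 | (22 − 16489), so the pair is consistent; merging gives y ≡ 230417 (mod 267410), where 267410 = lcm(53482, 55).
The solution is unique modulo lcm(2431, 242, 55) = 267410.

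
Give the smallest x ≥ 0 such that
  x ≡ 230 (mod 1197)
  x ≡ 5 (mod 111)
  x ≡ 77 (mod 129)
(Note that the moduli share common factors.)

gcd(1197, 111) = 3 and 3 | (5 − 230), so the pair is consistent; merging gives x ≡ 16988 (mod 44289), where 44289 = lcm(1197, 111).
gcd(44289, 129) = 3 and 3 | (77 − 16988), so the pair is consistent; merging gives x ≡ 548456 (mod 1904427), where 1904427 = lcm(44289, 129).
The solution is unique modulo lcm(1197, 111, 129) = 1904427.

548456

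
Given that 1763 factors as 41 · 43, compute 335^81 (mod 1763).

Mod 41: 335 ≡ 7; by Fermat, exponent reduces to 81 mod 40 = 1; 7^1 ≡ 7 (mod 41).
Mod 43: 335 ≡ 34; by Fermat, exponent reduces to 81 mod 42 = 39; 34^39 ≡ 22 (mod 43).
Combine by CRT: x ≡ 7 (mod 41), x ≡ 22 (mod 43) ⇒ x ≡ 581 (mod 1763).

581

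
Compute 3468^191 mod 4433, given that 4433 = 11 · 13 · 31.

Mod 11: 3468 ≡ 3; by Fermat, exponent reduces to 191 mod 10 = 1; 3^1 ≡ 3 (mod 11).
Mod 13: 3468 ≡ 10; by Fermat, exponent reduces to 191 mod 12 = 11; 10^11 ≡ 4 (mod 13).
Mod 31: 3468 ≡ 27; by Fermat, exponent reduces to 191 mod 30 = 11; 27^11 ≡ 27 (mod 31).
Combine by CRT: x ≡ 3 (mod 11), x ≡ 4 (mod 13), x ≡ 27 (mod 31) ⇒ x ≡ 2786 (mod 4433).

2786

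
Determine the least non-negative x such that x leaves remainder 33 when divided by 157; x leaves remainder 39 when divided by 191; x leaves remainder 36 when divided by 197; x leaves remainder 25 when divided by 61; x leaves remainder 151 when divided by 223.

20594630620

From x ≡ 33 (mod 157) write x = 33 + 157t. Substituting into x ≡ 39 (mod 191) gives 157t ≡ 6 (mod 191), and since 157⁻¹ ≡ 73 (mod 191), t ≡ 56. Hence x ≡ 33 + 157·56 = 8825 (mod 29987).
From x ≡ 8825 (mod 29987) write x = 8825 + 29987t. Substituting into x ≡ 36 (mod 197) gives 29987t ≡ 76 (mod 197), and since 43⁻¹ ≡ 55 (mod 197), t ≡ 43. Hence x ≡ 8825 + 29987·43 = 1298266 (mod 5907439).
From x ≡ 1298266 (mod 5907439) write x = 1298266 + 5907439t. Substituting into x ≡ 25 (mod 61) gives 5907439t ≡ 22 (mod 61), and since 16⁻¹ ≡ 42 (mod 61), t ≡ 9. Hence x ≡ 1298266 + 5907439·9 = 54465217 (mod 360353779).
From x ≡ 54465217 (mod 360353779) write x = 54465217 + 360353779t. Substituting into x ≡ 151 (mod 223) gives 360353779t ≡ 8 (mod 223), and since 51⁻¹ ≡ 35 (mod 223), t ≡ 57. Hence x ≡ 54465217 + 360353779·57 = 20594630620 (mod 80358892717).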